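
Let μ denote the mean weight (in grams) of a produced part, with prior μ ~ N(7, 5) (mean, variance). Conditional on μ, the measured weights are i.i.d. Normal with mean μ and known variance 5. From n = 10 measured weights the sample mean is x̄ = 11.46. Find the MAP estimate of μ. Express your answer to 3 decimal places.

μ̂_MAP = 11.055

n = 10, x̄ = 11.46.
For a Normal prior and Normal likelihood with known variance, the posterior is Normal; its mode equals its mean, the precision-weighted average.
Prior precision 1/σ₀² = 1/5 = 0.2; data precision n/σ² = 10/5 = 2.
μ̂ = (0.2·7 + 2·11.46) / (0.2 + 2) = 24.32/2.2 = 608/55 ≈ 11.055.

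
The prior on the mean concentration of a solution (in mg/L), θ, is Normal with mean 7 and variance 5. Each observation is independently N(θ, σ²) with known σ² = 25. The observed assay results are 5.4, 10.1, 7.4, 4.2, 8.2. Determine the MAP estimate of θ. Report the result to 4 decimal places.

n = 5; x̄ = (5.4 + 10.1 + 7.4 + 4.2 + 8.2)/5 = 35.3/5 = 7.06.
For a Normal prior and Normal likelihood with known variance, the posterior is Normal; its mode equals its mean, the precision-weighted average.
Prior precision 1/σ₀² = 1/5 = 0.2; data precision n/σ² = 5/25 = 0.2.
θ̂ = (0.2·7 + 0.2·7.06) / (0.2 + 0.2) = 2.812/0.4 = 7.0300.

θ̂_MAP = 7.0300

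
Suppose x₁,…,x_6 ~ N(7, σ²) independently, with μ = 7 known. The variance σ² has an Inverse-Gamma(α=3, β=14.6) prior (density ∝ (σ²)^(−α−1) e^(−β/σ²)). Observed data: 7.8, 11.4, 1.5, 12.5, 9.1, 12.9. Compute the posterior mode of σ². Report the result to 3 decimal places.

Sum of squared deviations about the known mean: SS = (7.8−7)² + (11.4−7)² + (1.5−7)² + (12.5−7)² + (9.1−7)² + (12.9−7)² = 119.72.
The Normal likelihood contributes (σ²)^(−n/2) exp(−SS/(2σ²)), so the posterior is Inverse-Gamma(α + n/2, β + SS/2) = Inverse-Gamma(6, 74.46).
The mode of Inverse-Gamma(a, b) is b/(a+1) = 74.46/7 ≈ 10.637.

σ̂²_MAP = 10.637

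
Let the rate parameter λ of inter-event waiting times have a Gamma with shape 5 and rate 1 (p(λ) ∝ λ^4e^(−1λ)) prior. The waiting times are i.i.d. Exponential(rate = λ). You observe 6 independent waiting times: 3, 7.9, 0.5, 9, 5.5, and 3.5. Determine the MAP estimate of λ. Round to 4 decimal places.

λ̂_MAP = 0.3289

The Exponential(rate=λ) likelihood is ∝ λ^n e^(−λΣtᵢ). Here n = 6 and Σtᵢ = 3 + 7.9 + 0.5 + 9 + 5.5 + 3.5 = 29.4.
Posterior ∝ λ^4e^(−1λ) · λ^6e^(−29.4λ) = λ^10e^(−30.4λ), i.e. Gamma(11, 30.4).
Mode = (a−1)/b = 10/30.4 ≈ 0.3289.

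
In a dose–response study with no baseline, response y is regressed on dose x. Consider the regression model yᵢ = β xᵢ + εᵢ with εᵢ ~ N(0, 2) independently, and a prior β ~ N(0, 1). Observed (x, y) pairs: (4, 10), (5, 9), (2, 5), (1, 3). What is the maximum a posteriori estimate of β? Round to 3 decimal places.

β̂_MAP = 2.042

log p(β | y) = −Σ(yᵢ − βxᵢ)²/(2·2) − β²/(2·1) + const.
Setting the derivative to zero: Σxᵢ(yᵢ − βxᵢ)/2 − β/1 = 0, so β = Σxᵢyᵢ / (Σxᵢ² + σ²/τ²).
Σxᵢyᵢ = 4·10 + 5·9 + 2·5 + 1·3 = 98; Σxᵢ² = 46; σ²/τ² = 2.
β̂_MAP = 98 / (46 + 2) = 98/48 ≈ 2.042.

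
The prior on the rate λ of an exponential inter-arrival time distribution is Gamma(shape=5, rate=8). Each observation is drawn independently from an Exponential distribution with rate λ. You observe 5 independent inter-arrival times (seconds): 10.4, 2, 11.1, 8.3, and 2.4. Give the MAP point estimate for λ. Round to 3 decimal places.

The Exponential(rate=λ) likelihood is ∝ λ^n e^(−λΣtᵢ). Here n = 5 and Σtᵢ = 10.4 + 2 + 11.1 + 8.3 + 2.4 = 34.2.
Posterior ∝ λ^4e^(−8λ) · λ^5e^(−34.2λ) = λ^9e^(−42.2λ), i.e. Gamma(10, 42.2).
Mode = (a−1)/b = 9/42.2 ≈ 0.213.

λ̂_MAP = 0.213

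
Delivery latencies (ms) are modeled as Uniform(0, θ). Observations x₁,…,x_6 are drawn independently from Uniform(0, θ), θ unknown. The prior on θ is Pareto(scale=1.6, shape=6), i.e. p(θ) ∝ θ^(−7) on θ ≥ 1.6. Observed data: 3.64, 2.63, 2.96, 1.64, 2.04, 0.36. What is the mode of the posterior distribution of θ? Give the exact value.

The Uniform(0, θ) likelihood is θ^(−n) for θ ≥ max(xᵢ), zero otherwise. Here max(xᵢ) = 3.64.
Posterior ∝ θ^(−7) · θ^(−6) = θ^(−13) on θ ≥ max(1.6, 3.64) = 3.64.
This density is strictly decreasing in θ, so the posterior mode lies at the lower boundary of the support.

θ̂_MAP = 3.64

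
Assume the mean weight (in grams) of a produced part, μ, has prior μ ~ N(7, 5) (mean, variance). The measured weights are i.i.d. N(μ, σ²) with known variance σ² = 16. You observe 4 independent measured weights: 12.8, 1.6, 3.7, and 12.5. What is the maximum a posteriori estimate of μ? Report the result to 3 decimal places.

n = 4; x̄ = (12.8 + 1.6 + 3.7 + 12.5)/4 = 30.6/4 = 7.65.
For a Normal prior and Normal likelihood with known variance, the posterior is Normal; its mode equals its mean, the precision-weighted average.
Prior precision 1/σ₀² = 1/5 = 0.2; data precision n/σ² = 4/16 = 0.25.
μ̂ = (0.2·7 + 0.25·7.65) / (0.2 + 0.25) = 3.3125/0.45 = 265/36 ≈ 7.361.

μ̂_MAP = 7.361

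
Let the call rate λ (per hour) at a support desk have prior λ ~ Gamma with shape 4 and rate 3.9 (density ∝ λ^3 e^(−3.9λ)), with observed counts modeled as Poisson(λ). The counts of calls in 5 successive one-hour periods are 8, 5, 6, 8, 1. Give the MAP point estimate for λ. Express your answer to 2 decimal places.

λ̂_MAP = 3.48

Σxᵢ = 8+5+6+8+1 = 28, with n = 5.
Posterior ∝ λ^3e^(−3.9λ) · λ^28e^(−5λ) = λ^31e^(−8.9λ), i.e. Gamma(shape=32, rate=8.9).
The mode of a Gamma(a, b) with a ≥ 1 (shape–rate) is (a−1)/b = 31/8.9 ≈ 3.48.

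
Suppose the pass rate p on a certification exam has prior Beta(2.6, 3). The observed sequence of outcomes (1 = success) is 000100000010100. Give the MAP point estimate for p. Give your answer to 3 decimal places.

Prior: Beta(2.6, 3).
Data: 3 successes in 15 trials (from the sequence). The binomial likelihood contributes p^3(1−p)^12, so the posterior is Beta(2.6+3, 3+12) = Beta(5.6, 15).
For Beta(a, b) with a, b > 1 the mode is (a−1)/(a+b−2) = 4.6/18.6 ≈ 0.247.

p̂_MAP = 0.247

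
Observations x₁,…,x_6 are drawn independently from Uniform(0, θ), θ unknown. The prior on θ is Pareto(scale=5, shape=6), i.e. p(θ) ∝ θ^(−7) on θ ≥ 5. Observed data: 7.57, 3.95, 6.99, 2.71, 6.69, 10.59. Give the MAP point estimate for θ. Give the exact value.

θ̂_MAP = 10.59

The Uniform(0, θ) likelihood is θ^(−n) for θ ≥ max(xᵢ), zero otherwise. Here max(xᵢ) = 10.59.
Posterior ∝ θ^(−7) · θ^(−6) = θ^(−13) on θ ≥ max(5, 10.59) = 10.59.
This density is strictly decreasing in θ, so the posterior mode lies at the lower boundary of the support.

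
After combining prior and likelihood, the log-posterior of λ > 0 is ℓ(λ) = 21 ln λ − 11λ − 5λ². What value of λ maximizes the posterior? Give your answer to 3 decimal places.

λ̂_MAP = 1.000

ℓ'(λ) = 21/λ − 11 − 10λ. Setting this to zero and multiplying by λ: 10λ² + 11λ − 21 = 0.
λ = (−11 + √(11² + 4·10·21)) / (2·10) = (−11 + √961) / 20 = (−11 + 31)/20 = 1.
ℓ''(λ) = −21/λ² − 10 < 0, confirming a maximum.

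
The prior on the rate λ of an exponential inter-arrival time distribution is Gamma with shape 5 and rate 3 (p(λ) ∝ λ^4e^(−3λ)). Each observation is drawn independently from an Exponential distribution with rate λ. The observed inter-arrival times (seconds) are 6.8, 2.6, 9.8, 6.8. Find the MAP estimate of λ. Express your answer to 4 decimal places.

The Exponential(rate=λ) likelihood is ∝ λ^n e^(−λΣtᵢ). Here n = 4 and Σtᵢ = 6.8 + 2.6 + 9.8 + 6.8 = 26.
Posterior ∝ λ^4e^(−3λ) · λ^4e^(−26λ) = λ^8e^(−29λ), i.e. Gamma(9, 29).
Mode = (a−1)/b = 8/29 ≈ 0.2759.

λ̂_MAP = 0.2759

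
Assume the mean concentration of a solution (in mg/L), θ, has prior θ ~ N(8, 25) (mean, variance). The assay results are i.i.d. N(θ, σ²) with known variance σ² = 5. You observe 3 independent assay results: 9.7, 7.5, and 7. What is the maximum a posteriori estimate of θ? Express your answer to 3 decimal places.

θ̂_MAP = 8.063

n = 3; x̄ = (9.7 + 7.5 + 7)/3 = 24.2/3 = 121/15 ≈ 8.0667.
For a Normal prior and Normal likelihood with known variance, the posterior is Normal; its mode equals its mean, the precision-weighted average.
Prior precision 1/σ₀² = 1/25 = 0.04; data precision n/σ² = 3/5 = 0.6.
θ̂ = (0.04·8 + 0.6·(121/15)) / (0.04 + 0.6) = 5.16/0.64 = 8.0625 ≈ 8.063.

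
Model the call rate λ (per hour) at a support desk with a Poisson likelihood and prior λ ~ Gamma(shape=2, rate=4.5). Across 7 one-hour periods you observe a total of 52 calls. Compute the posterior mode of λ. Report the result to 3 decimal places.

Σxᵢ = 52, n = 7.
Posterior ∝ λe^(−4.5λ) · λ^52e^(−7λ) = λ^53e^(−11.5λ), i.e. Gamma(shape=54, rate=11.5).
The mode of a Gamma(a, b) with a ≥ 1 (shape–rate) is (a−1)/b = 53/11.5 ≈ 4.609.

λ̂_MAP = 4.609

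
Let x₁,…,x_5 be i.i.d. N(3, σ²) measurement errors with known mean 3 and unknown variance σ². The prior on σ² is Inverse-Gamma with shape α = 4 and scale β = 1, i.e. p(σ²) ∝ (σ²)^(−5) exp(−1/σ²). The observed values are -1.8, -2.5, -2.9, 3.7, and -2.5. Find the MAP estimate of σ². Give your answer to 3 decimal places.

Sum of squared deviations about the known mean: SS = (-1.8−3)² + (-2.5−3)² + (-2.9−3)² + (3.7−3)² + (-2.5−3)² = 118.84.
The Normal likelihood contributes (σ²)^(−n/2) exp(−SS/(2σ²)), so the posterior is Inverse-Gamma(α + n/2, β + SS/2) = Inverse-Gamma(6.5, 60.42).
The mode of Inverse-Gamma(a, b) is b/(a+1) = 60.42/7.5 ≈ 8.056.

σ̂²_MAP = 8.056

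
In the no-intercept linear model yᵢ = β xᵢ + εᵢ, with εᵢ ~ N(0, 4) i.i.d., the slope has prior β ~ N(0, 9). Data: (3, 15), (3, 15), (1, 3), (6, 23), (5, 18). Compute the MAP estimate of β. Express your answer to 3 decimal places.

β̂_MAP = 3.990

log p(β | y) = −Σ(yᵢ − βxᵢ)²/(2·4) − β²/(2·9) + const.
Setting the derivative to zero: Σxᵢ(yᵢ − βxᵢ)/4 − β/9 = 0, so β = Σxᵢyᵢ / (Σxᵢ² + σ²/τ²).
Σxᵢyᵢ = 3·15 + 3·15 + 1·3 + 6·23 + 5·18 = 321; Σxᵢ² = 80; σ²/τ² = 4/9.
β̂_MAP = 321 / (80 + 4/9) = 321/(724/9) = 2889/724 ≈ 3.990.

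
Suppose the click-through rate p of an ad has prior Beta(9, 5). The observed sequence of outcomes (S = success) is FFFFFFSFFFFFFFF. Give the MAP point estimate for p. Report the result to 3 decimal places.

p̂_MAP = 0.333

Prior: Beta(9, 5).
Data: 1 success in 15 trials (from the sequence). The binomial likelihood contributes p(1−p)^14, so the posterior is Beta(9+1, 5+14) = Beta(10, 19).
For Beta(a, b) with a, b > 1 the mode is (a−1)/(a+b−2) = 9/27 ≈ 0.333.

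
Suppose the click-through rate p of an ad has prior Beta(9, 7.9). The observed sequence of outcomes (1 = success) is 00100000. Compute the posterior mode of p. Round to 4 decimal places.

p̂_MAP = 0.3930

Prior: Beta(9, 7.9).
Data: 1 success in 8 trials (from the sequence). The binomial likelihood contributes p(1−p)^7, so the posterior is Beta(9+1, 7.9+7) = Beta(10, 14.9).
For Beta(a, b) with a, b > 1 the mode is (a−1)/(a+b−2) = 9/22.9 ≈ 0.3930.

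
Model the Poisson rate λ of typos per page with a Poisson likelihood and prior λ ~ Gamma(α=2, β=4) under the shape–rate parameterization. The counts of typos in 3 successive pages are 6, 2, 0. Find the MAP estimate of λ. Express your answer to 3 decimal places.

λ̂_MAP = 1.286

Σxᵢ = 6+2+0 = 8, with n = 3.
Posterior ∝ λe^(−4λ) · λ^8e^(−3λ) = λ^9e^(−7λ), i.e. Gamma(shape=10, rate=7).
The mode of a Gamma(a, b) with a ≥ 1 (shape–rate) is (a−1)/b = 9/7 ≈ 1.286.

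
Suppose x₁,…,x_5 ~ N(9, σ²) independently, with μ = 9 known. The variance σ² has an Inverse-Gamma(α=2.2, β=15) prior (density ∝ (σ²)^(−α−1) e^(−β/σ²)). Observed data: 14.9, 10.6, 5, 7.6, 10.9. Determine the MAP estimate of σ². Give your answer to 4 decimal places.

σ̂²_MAP = 7.8018

Sum of squared deviations about the known mean: SS = (14.9−9)² + (10.6−9)² + (5−9)² + (7.6−9)² + (10.9−9)² = 58.94.
The Normal likelihood contributes (σ²)^(−n/2) exp(−SS/(2σ²)), so the posterior is Inverse-Gamma(α + n/2, β + SS/2) = Inverse-Gamma(4.7, 44.47).
The mode of Inverse-Gamma(a, b) is b/(a+1) = 44.47/5.7 ≈ 7.8018.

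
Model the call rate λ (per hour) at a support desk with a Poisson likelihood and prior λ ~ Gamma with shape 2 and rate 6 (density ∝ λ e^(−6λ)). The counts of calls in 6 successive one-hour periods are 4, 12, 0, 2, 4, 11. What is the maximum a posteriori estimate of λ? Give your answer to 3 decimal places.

λ̂_MAP = 2.833

Σxᵢ = 4+12+0+2+4+11 = 33, with n = 6.
Posterior ∝ λe^(−6λ) · λ^33e^(−6λ) = λ^34e^(−12λ), i.e. Gamma(shape=35, rate=12).
The mode of a Gamma(a, b) with a ≥ 1 (shape–rate) is (a−1)/b = 34/12 ≈ 2.833.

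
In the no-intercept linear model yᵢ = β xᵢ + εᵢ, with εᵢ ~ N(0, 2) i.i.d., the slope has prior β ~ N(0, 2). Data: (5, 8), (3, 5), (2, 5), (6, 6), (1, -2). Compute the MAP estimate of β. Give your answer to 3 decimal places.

β̂_MAP = 1.303

log p(β | y) = −Σ(yᵢ − βxᵢ)²/(2·2) − β²/(2·2) + const.
Setting the derivative to zero: Σxᵢ(yᵢ − βxᵢ)/2 − β/2 = 0, so β = Σxᵢyᵢ / (Σxᵢ² + σ²/τ²).
Σxᵢyᵢ = 5·8 + 3·5 + 2·5 + 6·6 + 1·(-2) = 99; Σxᵢ² = 75; σ²/τ² = 1.
β̂_MAP = 99 / (75 + 1) = 99/76 ≈ 1.303.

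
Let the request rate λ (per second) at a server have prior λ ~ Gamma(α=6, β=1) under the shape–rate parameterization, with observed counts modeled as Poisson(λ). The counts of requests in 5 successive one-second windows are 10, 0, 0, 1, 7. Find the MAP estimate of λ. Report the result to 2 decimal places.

Σxᵢ = 10+0+0+1+7 = 18, with n = 5.
Posterior ∝ λ^5e^(−1λ) · λ^18e^(−5λ) = λ^23e^(−6λ), i.e. Gamma(shape=24, rate=6).
The mode of a Gamma(a, b) with a ≥ 1 (shape–rate) is (a−1)/b = 23/6 ≈ 3.83.

λ̂_MAP = 3.83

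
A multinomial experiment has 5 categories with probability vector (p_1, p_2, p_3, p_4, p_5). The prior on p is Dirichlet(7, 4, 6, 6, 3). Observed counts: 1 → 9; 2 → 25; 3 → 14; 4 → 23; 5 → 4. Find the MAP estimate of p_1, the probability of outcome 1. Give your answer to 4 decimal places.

The posterior is Dirichlet(αᵢ + nᵢ) = Dirichlet(16, 29, 20, 29, 7).
For a Dirichlet(a₁,…,a_K) with all aᵢ > 1, the mode has j-th component (aⱼ − 1)/(Σaᵢ − K).
Here Σaᵢ = 101 and K = 5, so p_1 = (16 − 1)/(101 − 5) = 15/96 ≈ 0.1563.

MAP estimate: 0.1563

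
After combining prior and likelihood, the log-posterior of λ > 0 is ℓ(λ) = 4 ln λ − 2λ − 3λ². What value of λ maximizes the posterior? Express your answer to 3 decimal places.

ℓ'(λ) = 4/λ − 2 − 6λ. Setting this to zero and multiplying by λ: 6λ² + 2λ − 4 = 0.
λ = (−2 + √(2² + 4·6·4)) / (2·6) = (−2 + √100) / 12 = (−2 + 10)/12 = 2/3.
ℓ''(λ) = −4/λ² − 6 < 0, confirming a maximum.

λ̂_MAP = 0.667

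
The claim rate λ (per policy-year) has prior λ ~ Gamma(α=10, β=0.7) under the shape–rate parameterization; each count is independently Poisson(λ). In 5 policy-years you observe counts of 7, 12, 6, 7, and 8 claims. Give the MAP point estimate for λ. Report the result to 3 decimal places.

Σxᵢ = 7+12+6+7+8 = 40, with n = 5.
Posterior ∝ λ^9e^(−0.7λ) · λ^40e^(−5λ) = λ^49e^(−5.7λ), i.e. Gamma(shape=50, rate=5.7).
The mode of a Gamma(a, b) with a ≥ 1 (shape–rate) is (a−1)/b = 49/5.7 ≈ 8.596.

λ̂_MAP = 8.596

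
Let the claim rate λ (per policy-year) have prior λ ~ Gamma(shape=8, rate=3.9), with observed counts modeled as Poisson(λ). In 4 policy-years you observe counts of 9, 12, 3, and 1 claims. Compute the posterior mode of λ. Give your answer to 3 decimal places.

Σxᵢ = 9+12+3+1 = 25, with n = 4.
Posterior ∝ λ^7e^(−3.9λ) · λ^25e^(−4λ) = λ^32e^(−7.9λ), i.e. Gamma(shape=33, rate=7.9).
The mode of a Gamma(a, b) with a ≥ 1 (shape–rate) is (a−1)/b = 32/7.9 ≈ 4.051.

λ̂_MAP = 4.051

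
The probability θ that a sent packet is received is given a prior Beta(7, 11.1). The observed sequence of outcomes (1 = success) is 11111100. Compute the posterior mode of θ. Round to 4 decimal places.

Prior: Beta(7, 11.1).
Data: 6 successes in 8 trials (from the sequence). The binomial likelihood contributes θ^6(1−θ)^2, so the posterior is Beta(7+6, 11.1+2) = Beta(13, 13.1).
For Beta(a, b) with a, b > 1 the mode is (a−1)/(a+b−2) = 12/24.1 ≈ 0.4979.

θ̂_MAP = 0.4979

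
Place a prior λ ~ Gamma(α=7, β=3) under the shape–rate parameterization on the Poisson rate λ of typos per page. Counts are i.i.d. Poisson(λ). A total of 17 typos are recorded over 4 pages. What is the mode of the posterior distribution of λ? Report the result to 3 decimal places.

Σxᵢ = 17, n = 4.
Posterior ∝ λ^6e^(−3λ) · λ^17e^(−4λ) = λ^23e^(−7λ), i.e. Gamma(shape=24, rate=7).
The mode of a Gamma(a, b) with a ≥ 1 (shape–rate) is (a−1)/b = 23/7 ≈ 3.286.

λ̂_MAP = 3.286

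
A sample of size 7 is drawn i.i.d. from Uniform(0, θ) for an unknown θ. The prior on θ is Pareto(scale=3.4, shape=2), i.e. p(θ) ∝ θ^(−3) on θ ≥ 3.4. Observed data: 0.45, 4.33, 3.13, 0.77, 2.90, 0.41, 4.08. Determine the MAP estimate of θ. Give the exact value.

The Uniform(0, θ) likelihood is θ^(−n) for θ ≥ max(xᵢ), zero otherwise. Here max(xᵢ) = 4.33.
Posterior ∝ θ^(−3) · θ^(−7) = θ^(−10) on θ ≥ max(3.4, 4.33) = 4.33.
This density is strictly decreasing in θ, so the posterior mode lies at the lower boundary of the support.

θ̂_MAP = 4.33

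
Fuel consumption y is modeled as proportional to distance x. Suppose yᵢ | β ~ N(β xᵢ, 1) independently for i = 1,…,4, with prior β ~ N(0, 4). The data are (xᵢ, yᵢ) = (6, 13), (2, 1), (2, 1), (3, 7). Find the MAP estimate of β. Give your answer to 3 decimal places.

β̂_MAP = 1.934

log p(β | y) = −Σ(yᵢ − βxᵢ)²/(2·1) − β²/(2·4) + const.
Setting the derivative to zero: Σxᵢ(yᵢ − βxᵢ)/1 − β/4 = 0, so β = Σxᵢyᵢ / (Σxᵢ² + σ²/τ²).
Σxᵢyᵢ = 6·13 + 2·1 + 2·1 + 3·7 = 103; Σxᵢ² = 53; σ²/τ² = 0.25.
β̂_MAP = 103 / (53 + 0.25) = 103/53.25 ≈ 1.934.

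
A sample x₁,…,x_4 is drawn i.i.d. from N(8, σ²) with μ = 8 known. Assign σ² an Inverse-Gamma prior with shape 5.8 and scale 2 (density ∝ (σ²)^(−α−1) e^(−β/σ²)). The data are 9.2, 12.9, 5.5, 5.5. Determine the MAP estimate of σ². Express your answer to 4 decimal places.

σ̂²_MAP = 2.3835

Sum of squared deviations about the known mean: SS = (9.2−8)² + (12.9−8)² + (5.5−8)² + (5.5−8)² = 37.95.
The Normal likelihood contributes (σ²)^(−n/2) exp(−SS/(2σ²)), so the posterior is Inverse-Gamma(α + n/2, β + SS/2) = Inverse-Gamma(7.8, 20.975).
The mode of Inverse-Gamma(a, b) is b/(a+1) = 20.975/8.8 ≈ 2.3835.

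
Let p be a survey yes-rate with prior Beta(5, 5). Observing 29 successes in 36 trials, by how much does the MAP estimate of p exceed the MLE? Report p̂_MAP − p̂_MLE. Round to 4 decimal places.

Posterior is Beta(34, 12); MAP = (34−1)/(46−2) = 33/44 ≈ 0.75000.
MLE ignores the prior: p̂_MLE = k/n = 29/36 ≈ 0.80556.
Difference = 33/44 − 29/36 = -1/18 ≈ -0.0556.

MAP − MLE = -0.0556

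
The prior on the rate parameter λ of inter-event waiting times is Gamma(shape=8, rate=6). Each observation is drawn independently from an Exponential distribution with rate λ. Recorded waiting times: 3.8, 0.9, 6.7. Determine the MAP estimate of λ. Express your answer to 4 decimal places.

The Exponential(rate=λ) likelihood is ∝ λ^n e^(−λΣtᵢ). Here n = 3 and Σtᵢ = 3.8 + 0.9 + 6.7 = 11.4.
Posterior ∝ λ^7e^(−6λ) · λ^3e^(−11.4λ) = λ^10e^(−17.4λ), i.e. Gamma(11, 17.4).
Mode = (a−1)/b = 10/17.4 ≈ 0.5747.

λ̂_MAP = 0.5747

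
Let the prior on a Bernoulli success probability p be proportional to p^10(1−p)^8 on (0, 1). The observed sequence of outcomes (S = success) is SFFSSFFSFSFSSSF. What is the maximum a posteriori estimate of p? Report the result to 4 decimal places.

The prior density ∝ p^10(1−p)^8 is the kernel of Beta(11, 9).
Data: 8 successes in 15 trials (from the sequence). The binomial likelihood contributes p^8(1−p)^7, so the posterior is Beta(11+8, 9+7) = Beta(19, 16).
For Beta(a, b) with a, b > 1 the mode is (a−1)/(a+b−2) = 18/33 ≈ 0.5455.

p̂_MAP = 0.5455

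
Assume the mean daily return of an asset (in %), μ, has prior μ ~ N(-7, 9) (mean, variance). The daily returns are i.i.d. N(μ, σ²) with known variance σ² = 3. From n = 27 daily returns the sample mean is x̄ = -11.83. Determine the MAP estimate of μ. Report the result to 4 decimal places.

n = 27, x̄ = -11.83.
For a Normal prior and Normal likelihood with known variance, the posterior is Normal; its mode equals its mean, the precision-weighted average.
Prior precision 1/σ₀² = 1/9; data precision n/σ² = 27/3 = 9.
μ̂ = ((1/9)·(-7) + 9·(-11.83)) / (1/9 + 9) = (-96523/900)/(82/9) = -96523/8200 ≈ -11.7711.

μ̂_MAP = -11.7711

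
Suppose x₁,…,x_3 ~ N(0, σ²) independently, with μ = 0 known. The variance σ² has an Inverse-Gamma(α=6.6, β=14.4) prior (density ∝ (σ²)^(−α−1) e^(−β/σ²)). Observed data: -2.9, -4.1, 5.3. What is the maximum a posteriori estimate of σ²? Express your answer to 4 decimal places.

Sum of squared deviations about the known mean: SS = (-2.9−0)² + (-4.1−0)² + (5.3−0)² = 53.31.
The Normal likelihood contributes (σ²)^(−n/2) exp(−SS/(2σ²)), so the posterior is Inverse-Gamma(α + n/2, β + SS/2) = Inverse-Gamma(8.1, 41.055).
The mode of Inverse-Gamma(a, b) is b/(a+1) = 41.055/9.1 ≈ 4.5115.

σ̂²_MAP = 4.5115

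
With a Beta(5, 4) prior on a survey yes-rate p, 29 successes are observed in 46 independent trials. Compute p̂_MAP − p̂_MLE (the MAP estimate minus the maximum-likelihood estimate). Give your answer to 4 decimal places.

Posterior is Beta(34, 21); MAP = (34−1)/(55−2) = 33/53 ≈ 0.62264.
MLE ignores the prior: p̂_MLE = k/n = 29/46 ≈ 0.63043.
Difference = 33/53 − 29/46 = -19/2438 ≈ -0.0078.

MAP − MLE = -0.0078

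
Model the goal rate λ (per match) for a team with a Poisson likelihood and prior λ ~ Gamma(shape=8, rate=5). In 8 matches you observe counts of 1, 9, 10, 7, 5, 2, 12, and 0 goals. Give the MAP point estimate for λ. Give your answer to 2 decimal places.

λ̂_MAP = 4.08

Σxᵢ = 1+9+10+7+5+2+12+0 = 46, with n = 8.
Posterior ∝ λ^7e^(−5λ) · λ^46e^(−8λ) = λ^53e^(−13λ), i.e. Gamma(shape=54, rate=13).
The mode of a Gamma(a, b) with a ≥ 1 (shape–rate) is (a−1)/b = 53/13 ≈ 4.08.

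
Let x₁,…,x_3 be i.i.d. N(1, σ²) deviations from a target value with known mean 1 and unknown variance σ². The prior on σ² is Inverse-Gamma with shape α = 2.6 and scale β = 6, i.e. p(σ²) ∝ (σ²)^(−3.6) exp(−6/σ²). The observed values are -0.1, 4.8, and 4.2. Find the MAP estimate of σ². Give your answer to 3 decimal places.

σ̂²_MAP = 3.715

Sum of squared deviations about the known mean: SS = (-0.1−1)² + (4.8−1)² + (4.2−1)² = 25.89.
The Normal likelihood contributes (σ²)^(−n/2) exp(−SS/(2σ²)), so the posterior is Inverse-Gamma(α + n/2, β + SS/2) = Inverse-Gamma(4.1, 18.945).
The mode of Inverse-Gamma(a, b) is b/(a+1) = 18.945/5.1 ≈ 3.715.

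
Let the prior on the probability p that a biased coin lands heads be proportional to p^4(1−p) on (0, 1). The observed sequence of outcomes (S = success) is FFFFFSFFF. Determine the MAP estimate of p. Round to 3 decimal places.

The prior density ∝ p^4(1−p)^1 is the kernel of Beta(5, 2).
Data: 1 success in 9 trials (from the sequence). The binomial likelihood contributes p(1−p)^8, so the posterior is Beta(5+1, 2+8) = Beta(6, 10).
For Beta(a, b) with a, b > 1 the mode is (a−1)/(a+b−2) = 5/14 ≈ 0.357.

p̂_MAP = 0.357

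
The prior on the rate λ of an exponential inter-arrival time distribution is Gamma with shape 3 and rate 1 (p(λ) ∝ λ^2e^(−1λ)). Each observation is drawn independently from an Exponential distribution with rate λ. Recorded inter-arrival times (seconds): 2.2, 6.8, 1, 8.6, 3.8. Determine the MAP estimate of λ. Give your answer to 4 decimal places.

λ̂_MAP = 0.2991

The Exponential(rate=λ) likelihood is ∝ λ^n e^(−λΣtᵢ). Here n = 5 and Σtᵢ = 2.2 + 6.8 + 1 + 8.6 + 3.8 = 22.4.
Posterior ∝ λ^2e^(−1λ) · λ^5e^(−22.4λ) = λ^7e^(−23.4λ), i.e. Gamma(8, 23.4).
Mode = (a−1)/b = 7/23.4 ≈ 0.2991.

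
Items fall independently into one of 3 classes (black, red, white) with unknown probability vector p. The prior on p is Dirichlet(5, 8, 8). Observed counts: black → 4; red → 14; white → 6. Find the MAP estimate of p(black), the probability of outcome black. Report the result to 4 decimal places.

MAP estimate of p(black) = 0.1905

The posterior is Dirichlet(αᵢ + nᵢ) = Dirichlet(9, 22, 14).
For a Dirichlet(a₁,…,a_K) with all aᵢ > 1, the mode has j-th component (aⱼ − 1)/(Σaᵢ − K).
Here Σaᵢ = 45 and K = 3, so p(black) = (9 − 1)/(45 − 3) = 8/42 ≈ 0.1905.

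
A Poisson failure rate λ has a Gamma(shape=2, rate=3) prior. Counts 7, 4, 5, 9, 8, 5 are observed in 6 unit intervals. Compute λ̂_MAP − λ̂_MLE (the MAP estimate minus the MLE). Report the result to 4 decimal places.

MAP − MLE = -2.0000

Σxᵢ = 38. Posterior is Gamma(40, 9); MAP = (40−1)/9 = 39/9 ≈ 4.33333.
MLE = x̄ = 38/6 ≈ 6.33333.
Difference = 39/9 − 38/6 = -2 ≈ -2.0000.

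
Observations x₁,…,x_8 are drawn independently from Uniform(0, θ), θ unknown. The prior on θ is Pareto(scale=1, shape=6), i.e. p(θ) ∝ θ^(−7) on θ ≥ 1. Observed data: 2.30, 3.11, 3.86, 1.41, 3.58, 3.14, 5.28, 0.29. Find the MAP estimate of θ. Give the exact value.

The Uniform(0, θ) likelihood is θ^(−n) for θ ≥ max(xᵢ), zero otherwise. Here max(xᵢ) = 5.28.
Posterior ∝ θ^(−7) · θ^(−8) = θ^(−15) on θ ≥ max(1, 5.28) = 5.28.
This density is strictly decreasing in θ, so the posterior mode lies at the lower boundary of the support.

θ̂_MAP = 5.28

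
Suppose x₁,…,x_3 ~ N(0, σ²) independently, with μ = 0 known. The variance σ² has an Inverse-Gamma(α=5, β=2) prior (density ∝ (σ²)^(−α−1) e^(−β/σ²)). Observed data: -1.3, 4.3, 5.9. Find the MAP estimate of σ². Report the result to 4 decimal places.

Sum of squared deviations about the known mean: SS = (-1.3−0)² + (4.3−0)² + (5.9−0)² = 54.99.
The Normal likelihood contributes (σ²)^(−n/2) exp(−SS/(2σ²)), so the posterior is Inverse-Gamma(α + n/2, β + SS/2) = Inverse-Gamma(6.5, 29.495).
The mode of Inverse-Gamma(a, b) is b/(a+1) = 29.495/7.5 ≈ 3.9327.

σ̂²_MAP = 3.9327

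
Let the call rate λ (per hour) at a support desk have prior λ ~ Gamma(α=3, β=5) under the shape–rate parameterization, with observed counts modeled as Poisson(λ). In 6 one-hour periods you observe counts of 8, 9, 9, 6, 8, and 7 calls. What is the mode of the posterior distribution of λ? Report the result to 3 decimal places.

λ̂_MAP = 4.455

Σxᵢ = 8+9+9+6+8+7 = 47, with n = 6.
Posterior ∝ λ^2e^(−5λ) · λ^47e^(−6λ) = λ^49e^(−11λ), i.e. Gamma(shape=50, rate=11).
The mode of a Gamma(a, b) with a ≥ 1 (shape–rate) is (a−1)/b = 49/11 ≈ 4.455.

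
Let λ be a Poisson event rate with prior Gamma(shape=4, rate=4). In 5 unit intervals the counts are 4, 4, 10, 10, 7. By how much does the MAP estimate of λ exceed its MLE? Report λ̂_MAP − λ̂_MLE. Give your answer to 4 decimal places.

Σxᵢ = 35. Posterior is Gamma(39, 9); MAP = (39−1)/9 = 38/9 ≈ 4.22222.
MLE = x̄ = 35/5 ≈ 7.00000.
Difference = 38/9 − 35/5 = -25/9 ≈ -2.7778.

MAP − MLE = -2.7778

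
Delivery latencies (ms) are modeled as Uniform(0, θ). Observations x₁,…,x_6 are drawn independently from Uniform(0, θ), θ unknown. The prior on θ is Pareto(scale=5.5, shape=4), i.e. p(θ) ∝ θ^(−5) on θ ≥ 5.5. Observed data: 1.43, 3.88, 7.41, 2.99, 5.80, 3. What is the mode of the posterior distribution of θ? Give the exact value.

θ̂_MAP = 7.41

The Uniform(0, θ) likelihood is θ^(−n) for θ ≥ max(xᵢ), zero otherwise. Here max(xᵢ) = 7.41.
Posterior ∝ θ^(−5) · θ^(−6) = θ^(−11) on θ ≥ max(5.5, 7.41) = 7.41.
This density is strictly decreasing in θ, so the posterior mode lies at the lower boundary of the support.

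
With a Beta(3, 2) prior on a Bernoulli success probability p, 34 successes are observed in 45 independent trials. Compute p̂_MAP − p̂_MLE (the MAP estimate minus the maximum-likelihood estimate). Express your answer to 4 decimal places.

Posterior is Beta(37, 13); MAP = (37−1)/(50−2) = 36/48 ≈ 0.75000.
MLE ignores the prior: p̂_MLE = k/n = 34/45 ≈ 0.75556.
Difference = 36/48 − 34/45 = -1/180 ≈ -0.0056.

MAP − MLE = -0.0056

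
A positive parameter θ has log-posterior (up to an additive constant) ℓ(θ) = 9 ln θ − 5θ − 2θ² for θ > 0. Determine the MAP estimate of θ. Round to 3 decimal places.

θ̂_MAP = 1.000

ℓ'(θ) = 9/θ − 5 − 4θ. Setting this to zero and multiplying by θ: 4θ² + 5θ − 9 = 0.
θ = (−5 + √(5² + 4·4·9)) / (2·4) = (−5 + √169) / 8 = (−5 + 13)/8 = 1.
ℓ''(θ) = −9/θ² − 4 < 0, confirming a maximum.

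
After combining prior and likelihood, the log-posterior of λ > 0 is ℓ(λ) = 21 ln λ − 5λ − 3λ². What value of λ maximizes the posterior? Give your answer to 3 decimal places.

ℓ'(λ) = 21/λ − 5 − 6λ. Setting this to zero and multiplying by λ: 6λ² + 5λ − 21 = 0.
λ = (−5 + √(5² + 4·6·21)) / (2·6) = (−5 + √529) / 12 = (−5 + 23)/12 = 3/2.
ℓ''(λ) = −21/λ² − 6 < 0, confirming a maximum.

λ̂_MAP = 1.500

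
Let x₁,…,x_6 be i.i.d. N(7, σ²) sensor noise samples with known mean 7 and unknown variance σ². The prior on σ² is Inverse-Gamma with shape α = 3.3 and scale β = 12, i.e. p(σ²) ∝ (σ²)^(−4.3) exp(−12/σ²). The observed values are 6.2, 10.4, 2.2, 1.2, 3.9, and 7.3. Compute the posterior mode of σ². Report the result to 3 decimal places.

σ̂²_MAP = 7.026

Sum of squared deviations about the known mean: SS = (6.2−7)² + (10.4−7)² + (2.2−7)² + (1.2−7)² + (3.9−7)² + (7.3−7)² = 78.58.
The Normal likelihood contributes (σ²)^(−n/2) exp(−SS/(2σ²)), so the posterior is Inverse-Gamma(α + n/2, β + SS/2) = Inverse-Gamma(6.3, 51.29).
The mode of Inverse-Gamma(a, b) is b/(a+1) = 51.29/7.3 ≈ 7.026.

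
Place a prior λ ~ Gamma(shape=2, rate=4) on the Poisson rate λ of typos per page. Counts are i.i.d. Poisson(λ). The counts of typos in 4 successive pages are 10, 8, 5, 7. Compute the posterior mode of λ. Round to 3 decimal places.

λ̂_MAP = 3.875

Σxᵢ = 10+8+5+7 = 30, with n = 4.
Posterior ∝ λe^(−4λ) · λ^30e^(−4λ) = λ^31e^(−8λ), i.e. Gamma(shape=32, rate=8).
The mode of a Gamma(a, b) with a ≥ 1 (shape–rate) is (a−1)/b = 31/8 ≈ 3.875.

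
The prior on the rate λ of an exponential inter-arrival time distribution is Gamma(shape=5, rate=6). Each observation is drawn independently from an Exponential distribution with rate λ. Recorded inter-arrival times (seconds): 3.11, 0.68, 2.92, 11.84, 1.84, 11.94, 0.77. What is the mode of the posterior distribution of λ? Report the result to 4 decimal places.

The Exponential(rate=λ) likelihood is ∝ λ^n e^(−λΣtᵢ). Here n = 7 and Σtᵢ = 3.11 + 0.68 + 2.92 + 11.84 + 1.84 + 11.94 + 0.77 = 33.10.
Posterior ∝ λ^4e^(−6λ) · λ^7e^(−33.10λ) = λ^11e^(−39.10λ), i.e. Gamma(12, 39.10).
Mode = (a−1)/b = 11/39.10 ≈ 0.2813.

λ̂_MAP = 0.2813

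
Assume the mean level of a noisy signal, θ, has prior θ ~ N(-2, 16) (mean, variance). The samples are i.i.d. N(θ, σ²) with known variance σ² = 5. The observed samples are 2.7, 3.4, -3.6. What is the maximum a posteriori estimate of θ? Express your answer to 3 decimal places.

θ̂_MAP = 0.566

n = 3; x̄ = (2.7 + 3.4 + (-3.6))/3 = 2.5/3 = 5/6 ≈ 0.8333.
For a Normal prior and Normal likelihood with known variance, the posterior is Normal; its mode equals its mean, the precision-weighted average.
Prior precision 1/σ₀² = 1/16 = 0.0625; data precision n/σ² = 3/5 = 0.6.
θ̂ = (0.0625·(-2) + 0.6·(5/6)) / (0.0625 + 0.6) = 0.375/0.6625 = 30/53 ≈ 0.566.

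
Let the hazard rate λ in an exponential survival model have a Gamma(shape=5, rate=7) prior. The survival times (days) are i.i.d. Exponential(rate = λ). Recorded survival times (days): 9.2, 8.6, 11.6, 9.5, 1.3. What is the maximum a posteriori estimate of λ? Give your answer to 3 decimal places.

λ̂_MAP = 0.191

The Exponential(rate=λ) likelihood is ∝ λ^n e^(−λΣtᵢ). Here n = 5 and Σtᵢ = 9.2 + 8.6 + 11.6 + 9.5 + 1.3 = 40.2.
Posterior ∝ λ^4e^(−7λ) · λ^5e^(−40.2λ) = λ^9e^(−47.2λ), i.e. Gamma(10, 47.2).
Mode = (a−1)/b = 9/47.2 ≈ 0.191.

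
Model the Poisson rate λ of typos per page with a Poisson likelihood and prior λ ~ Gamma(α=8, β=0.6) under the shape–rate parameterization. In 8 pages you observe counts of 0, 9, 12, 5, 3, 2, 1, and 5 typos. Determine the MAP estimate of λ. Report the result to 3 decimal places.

Σxᵢ = 0+9+12+5+3+2+1+5 = 37, with n = 8.
Posterior ∝ λ^7e^(−0.6λ) · λ^37e^(−8λ) = λ^44e^(−8.6λ), i.e. Gamma(shape=45, rate=8.6).
The mode of a Gamma(a, b) with a ≥ 1 (shape–rate) is (a−1)/b = 44/8.6 ≈ 5.116.

λ̂_MAP = 5.116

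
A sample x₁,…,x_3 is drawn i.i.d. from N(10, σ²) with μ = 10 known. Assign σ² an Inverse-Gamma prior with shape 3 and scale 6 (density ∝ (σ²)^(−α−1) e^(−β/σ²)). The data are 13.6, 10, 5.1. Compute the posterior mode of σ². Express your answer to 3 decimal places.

σ̂²_MAP = 4.452

Sum of squared deviations about the known mean: SS = (13.6−10)² + (10−10)² + (5.1−10)² = 36.97.
The Normal likelihood contributes (σ²)^(−n/2) exp(−SS/(2σ²)), so the posterior is Inverse-Gamma(α + n/2, β + SS/2) = Inverse-Gamma(4.5, 24.485).
The mode of Inverse-Gamma(a, b) is b/(a+1) = 24.485/5.5 ≈ 4.452.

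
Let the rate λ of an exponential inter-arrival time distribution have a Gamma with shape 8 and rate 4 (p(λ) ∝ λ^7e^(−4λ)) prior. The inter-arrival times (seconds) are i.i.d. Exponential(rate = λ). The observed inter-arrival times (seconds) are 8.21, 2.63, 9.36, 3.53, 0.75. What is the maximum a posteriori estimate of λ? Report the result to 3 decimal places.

λ̂_MAP = 0.421

The Exponential(rate=λ) likelihood is ∝ λ^n e^(−λΣtᵢ). Here n = 5 and Σtᵢ = 8.21 + 2.63 + 9.36 + 3.53 + 0.75 = 24.48.
Posterior ∝ λ^7e^(−4λ) · λ^5e^(−24.48λ) = λ^12e^(−28.48λ), i.e. Gamma(13, 28.48).
Mode = (a−1)/b = 12/28.48 ≈ 0.421.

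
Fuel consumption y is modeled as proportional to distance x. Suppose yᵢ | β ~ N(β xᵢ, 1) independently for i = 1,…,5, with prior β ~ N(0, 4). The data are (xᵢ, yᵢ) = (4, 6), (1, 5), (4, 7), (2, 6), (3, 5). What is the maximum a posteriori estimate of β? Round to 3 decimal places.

log p(β | y) = −Σ(yᵢ − βxᵢ)²/(2·1) − β²/(2·4) + const.
Setting the derivative to zero: Σxᵢ(yᵢ − βxᵢ)/1 − β/4 = 0, so β = Σxᵢyᵢ / (Σxᵢ² + σ²/τ²).
Σxᵢyᵢ = 4·6 + 1·5 + 4·7 + 2·6 + 3·5 = 84; Σxᵢ² = 46; σ²/τ² = 0.25.
β̂_MAP = 84 / (46 + 0.25) = 84/46.25 ≈ 1.816.

β̂_MAP = 1.816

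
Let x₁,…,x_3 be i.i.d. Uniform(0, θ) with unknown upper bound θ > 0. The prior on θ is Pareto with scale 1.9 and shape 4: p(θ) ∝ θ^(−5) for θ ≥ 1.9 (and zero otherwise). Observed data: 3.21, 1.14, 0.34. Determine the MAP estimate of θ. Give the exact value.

θ̂_MAP = 3.21

The Uniform(0, θ) likelihood is θ^(−n) for θ ≥ max(xᵢ), zero otherwise. Here max(xᵢ) = 3.21.
Posterior ∝ θ^(−5) · θ^(−3) = θ^(−8) on θ ≥ max(1.9, 3.21) = 3.21.
This density is strictly decreasing in θ, so the posterior mode lies at the lower boundary of the support.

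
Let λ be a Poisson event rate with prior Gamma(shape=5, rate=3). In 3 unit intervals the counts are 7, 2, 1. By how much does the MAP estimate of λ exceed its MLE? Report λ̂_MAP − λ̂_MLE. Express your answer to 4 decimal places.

Σxᵢ = 10. Posterior is Gamma(15, 6); MAP = (15−1)/6 = 14/6 ≈ 2.33333.
MLE = x̄ = 10/3 ≈ 3.33333.
Difference = 14/6 − 10/3 = -1 ≈ -1.0000.

MAP − MLE = -1.0000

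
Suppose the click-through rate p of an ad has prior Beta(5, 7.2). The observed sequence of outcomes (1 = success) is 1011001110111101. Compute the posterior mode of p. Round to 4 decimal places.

Prior: Beta(5, 7.2).
Data: 11 successes in 16 trials (from the sequence). The binomial likelihood contributes p^11(1−p)^5, so the posterior is Beta(5+11, 7.2+5) = Beta(16, 12.2).
For Beta(a, b) with a, b > 1 the mode is (a−1)/(a+b−2) = 15/26.2 ≈ 0.5725.

p̂_MAP = 0.5725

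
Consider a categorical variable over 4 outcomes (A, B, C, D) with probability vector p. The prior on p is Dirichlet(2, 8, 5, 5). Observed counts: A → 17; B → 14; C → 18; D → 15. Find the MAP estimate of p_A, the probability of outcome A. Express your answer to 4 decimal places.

MAP estimate of p_A = 0.2250

The posterior is Dirichlet(αᵢ + nᵢ) = Dirichlet(19, 22, 23, 20).
For a Dirichlet(a₁,…,a_K) with all aᵢ > 1, the mode has j-th component (aⱼ − 1)/(Σaᵢ − K).
Here Σaᵢ = 84 and K = 4, so p_A = (19 − 1)/(84 − 4) = 18/80 ≈ 0.2250.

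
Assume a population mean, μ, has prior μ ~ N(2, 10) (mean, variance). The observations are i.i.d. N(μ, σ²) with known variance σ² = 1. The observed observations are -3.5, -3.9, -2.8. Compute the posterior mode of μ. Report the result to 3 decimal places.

n = 3; x̄ = ((-3.5) + (-3.9) + (-2.8))/3 = -10.2/3 = -3.4.
For a Normal prior and Normal likelihood with known variance, the posterior is Normal; its mode equals its mean, the precision-weighted average.
Prior precision 1/σ₀² = 1/10 = 0.1; data precision n/σ² = 3/1 = 3.
μ̂ = (0.1·2 + 3·(-3.4)) / (0.1 + 3) = (-10)/3.1 = -100/31 ≈ -3.226.

μ̂_MAP = -3.226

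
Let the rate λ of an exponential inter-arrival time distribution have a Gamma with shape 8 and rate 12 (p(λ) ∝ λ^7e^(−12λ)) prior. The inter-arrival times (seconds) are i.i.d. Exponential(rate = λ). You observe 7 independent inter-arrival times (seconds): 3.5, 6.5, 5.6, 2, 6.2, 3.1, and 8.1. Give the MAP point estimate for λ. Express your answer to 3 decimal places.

The Exponential(rate=λ) likelihood is ∝ λ^n e^(−λΣtᵢ). Here n = 7 and Σtᵢ = 3.5 + 6.5 + 5.6 + 2 + 6.2 + 3.1 + 8.1 = 35.
Posterior ∝ λ^7e^(−12λ) · λ^7e^(−35λ) = λ^14e^(−47λ), i.e. Gamma(15, 47).
Mode = (a−1)/b = 14/47 ≈ 0.298.

λ̂_MAP = 0.298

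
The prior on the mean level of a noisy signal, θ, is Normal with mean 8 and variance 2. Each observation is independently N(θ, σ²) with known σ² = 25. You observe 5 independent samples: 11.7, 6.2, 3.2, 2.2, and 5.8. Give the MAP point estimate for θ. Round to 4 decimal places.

n = 5; x̄ = (11.7 + 6.2 + 3.2 + 2.2 + 5.8)/5 = 29.1/5 = 5.82.
For a Normal prior and Normal likelihood with known variance, the posterior is Normal; its mode equals its mean, the precision-weighted average.
Prior precision 1/σ₀² = 1/2 = 0.5; data precision n/σ² = 5/25 = 0.2.
θ̂ = (0.5·8 + 0.2·5.82) / (0.5 + 0.2) = 5.164/0.7 = 1291/175 ≈ 7.3771.

θ̂_MAP = 7.3771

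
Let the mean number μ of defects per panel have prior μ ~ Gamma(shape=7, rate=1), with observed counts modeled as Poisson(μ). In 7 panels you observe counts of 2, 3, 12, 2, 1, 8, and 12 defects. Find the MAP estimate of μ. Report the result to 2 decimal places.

Σxᵢ = 2+3+12+2+1+8+12 = 40, with n = 7.
Posterior ∝ μ^6e^(−1μ) · μ^40e^(−7μ) = μ^46e^(−8μ), i.e. Gamma(shape=47, rate=8).
The mode of a Gamma(a, b) with a ≥ 1 (shape–rate) is (a−1)/b = 46/8 ≈ 5.75.

μ̂_MAP = 5.75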